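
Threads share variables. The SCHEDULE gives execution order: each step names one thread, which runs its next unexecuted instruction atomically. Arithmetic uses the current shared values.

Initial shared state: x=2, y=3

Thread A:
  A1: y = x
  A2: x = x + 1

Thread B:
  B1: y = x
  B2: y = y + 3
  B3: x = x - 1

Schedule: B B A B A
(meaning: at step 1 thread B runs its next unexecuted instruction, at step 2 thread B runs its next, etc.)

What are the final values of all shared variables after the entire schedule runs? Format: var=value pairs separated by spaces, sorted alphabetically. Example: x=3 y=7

Answer: x=2 y=2

Derivation:
Step 1: thread B executes B1 (y = x). Shared: x=2 y=2. PCs: A@0 B@1
Step 2: thread B executes B2 (y = y + 3). Shared: x=2 y=5. PCs: A@0 B@2
Step 3: thread A executes A1 (y = x). Shared: x=2 y=2. PCs: A@1 B@2
Step 4: thread B executes B3 (x = x - 1). Shared: x=1 y=2. PCs: A@1 B@3
Step 5: thread A executes A2 (x = x + 1). Shared: x=2 y=2. PCs: A@2 B@3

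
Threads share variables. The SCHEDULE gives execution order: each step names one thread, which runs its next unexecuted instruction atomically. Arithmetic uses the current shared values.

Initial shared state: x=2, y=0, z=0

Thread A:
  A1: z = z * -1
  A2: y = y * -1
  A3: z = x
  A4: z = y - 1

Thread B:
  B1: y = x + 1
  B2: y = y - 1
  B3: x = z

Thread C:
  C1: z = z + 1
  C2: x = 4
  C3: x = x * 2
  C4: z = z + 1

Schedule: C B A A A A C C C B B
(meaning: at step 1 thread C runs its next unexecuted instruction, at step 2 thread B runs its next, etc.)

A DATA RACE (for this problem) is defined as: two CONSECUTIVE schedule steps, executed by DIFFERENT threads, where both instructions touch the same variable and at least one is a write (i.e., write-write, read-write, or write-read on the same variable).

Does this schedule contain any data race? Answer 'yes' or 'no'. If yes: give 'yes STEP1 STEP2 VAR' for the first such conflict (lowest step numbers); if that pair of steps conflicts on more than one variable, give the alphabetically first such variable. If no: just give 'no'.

Answer: no

Derivation:
Steps 1,2: C(r=z,w=z) vs B(r=x,w=y). No conflict.
Steps 2,3: B(r=x,w=y) vs A(r=z,w=z). No conflict.
Steps 3,4: same thread (A). No race.
Steps 4,5: same thread (A). No race.
Steps 5,6: same thread (A). No race.
Steps 6,7: A(r=y,w=z) vs C(r=-,w=x). No conflict.
Steps 7,8: same thread (C). No race.
Steps 8,9: same thread (C). No race.
Steps 9,10: C(r=z,w=z) vs B(r=y,w=y). No conflict.
Steps 10,11: same thread (B). No race.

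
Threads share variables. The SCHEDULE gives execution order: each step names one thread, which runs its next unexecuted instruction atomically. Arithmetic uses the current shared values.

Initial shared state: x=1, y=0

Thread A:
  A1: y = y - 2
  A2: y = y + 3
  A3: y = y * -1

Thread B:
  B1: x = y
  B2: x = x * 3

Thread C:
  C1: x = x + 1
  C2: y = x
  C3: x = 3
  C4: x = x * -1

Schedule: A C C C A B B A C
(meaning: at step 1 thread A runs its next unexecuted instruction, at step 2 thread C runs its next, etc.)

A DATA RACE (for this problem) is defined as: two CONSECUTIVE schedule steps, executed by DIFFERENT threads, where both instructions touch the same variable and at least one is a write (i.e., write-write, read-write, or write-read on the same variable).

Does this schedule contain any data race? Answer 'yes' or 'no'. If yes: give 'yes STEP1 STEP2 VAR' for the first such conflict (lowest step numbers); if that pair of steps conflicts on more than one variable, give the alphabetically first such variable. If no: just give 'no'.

Answer: yes 5 6 y

Derivation:
Steps 1,2: A(r=y,w=y) vs C(r=x,w=x). No conflict.
Steps 2,3: same thread (C). No race.
Steps 3,4: same thread (C). No race.
Steps 4,5: C(r=-,w=x) vs A(r=y,w=y). No conflict.
Steps 5,6: A(y = y + 3) vs B(x = y). RACE on y (W-R).
Steps 6,7: same thread (B). No race.
Steps 7,8: B(r=x,w=x) vs A(r=y,w=y). No conflict.
Steps 8,9: A(r=y,w=y) vs C(r=x,w=x). No conflict.
First conflict at steps 5,6.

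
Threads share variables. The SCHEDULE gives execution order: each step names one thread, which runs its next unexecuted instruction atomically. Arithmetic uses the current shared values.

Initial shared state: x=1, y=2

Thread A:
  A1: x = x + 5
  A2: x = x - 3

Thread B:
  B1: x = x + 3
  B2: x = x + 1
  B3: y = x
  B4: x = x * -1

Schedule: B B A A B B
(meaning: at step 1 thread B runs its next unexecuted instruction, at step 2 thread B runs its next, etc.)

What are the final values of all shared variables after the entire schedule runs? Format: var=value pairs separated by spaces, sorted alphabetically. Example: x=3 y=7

Step 1: thread B executes B1 (x = x + 3). Shared: x=4 y=2. PCs: A@0 B@1
Step 2: thread B executes B2 (x = x + 1). Shared: x=5 y=2. PCs: A@0 B@2
Step 3: thread A executes A1 (x = x + 5). Shared: x=10 y=2. PCs: A@1 B@2
Step 4: thread A executes A2 (x = x - 3). Shared: x=7 y=2. PCs: A@2 B@2
Step 5: thread B executes B3 (y = x). Shared: x=7 y=7. PCs: A@2 B@3
Step 6: thread B executes B4 (x = x * -1). Shared: x=-7 y=7. PCs: A@2 B@4

Answer: x=-7 y=7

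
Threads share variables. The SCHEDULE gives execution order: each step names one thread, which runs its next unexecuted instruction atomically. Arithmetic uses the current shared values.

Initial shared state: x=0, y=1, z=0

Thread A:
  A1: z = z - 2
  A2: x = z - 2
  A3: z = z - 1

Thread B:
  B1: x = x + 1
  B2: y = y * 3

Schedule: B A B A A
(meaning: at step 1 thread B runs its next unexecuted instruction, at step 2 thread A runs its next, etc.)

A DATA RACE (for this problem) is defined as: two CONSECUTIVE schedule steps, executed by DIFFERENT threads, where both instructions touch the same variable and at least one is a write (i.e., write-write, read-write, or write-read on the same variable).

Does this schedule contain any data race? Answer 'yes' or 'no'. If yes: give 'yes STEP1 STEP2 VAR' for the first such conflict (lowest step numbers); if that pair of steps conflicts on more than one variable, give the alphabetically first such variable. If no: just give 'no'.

Answer: no

Derivation:
Steps 1,2: B(r=x,w=x) vs A(r=z,w=z). No conflict.
Steps 2,3: A(r=z,w=z) vs B(r=y,w=y). No conflict.
Steps 3,4: B(r=y,w=y) vs A(r=z,w=x). No conflict.
Steps 4,5: same thread (A). No race.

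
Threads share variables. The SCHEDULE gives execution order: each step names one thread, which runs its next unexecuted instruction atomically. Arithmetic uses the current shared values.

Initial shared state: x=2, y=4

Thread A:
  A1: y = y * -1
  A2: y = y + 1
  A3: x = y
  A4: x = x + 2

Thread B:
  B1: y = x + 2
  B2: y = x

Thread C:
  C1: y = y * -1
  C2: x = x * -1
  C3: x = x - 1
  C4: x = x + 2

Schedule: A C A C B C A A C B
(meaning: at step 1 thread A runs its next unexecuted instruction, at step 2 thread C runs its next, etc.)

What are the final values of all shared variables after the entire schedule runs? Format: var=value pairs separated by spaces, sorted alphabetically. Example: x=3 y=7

Step 1: thread A executes A1 (y = y * -1). Shared: x=2 y=-4. PCs: A@1 B@0 C@0
Step 2: thread C executes C1 (y = y * -1). Shared: x=2 y=4. PCs: A@1 B@0 C@1
Step 3: thread A executes A2 (y = y + 1). Shared: x=2 y=5. PCs: A@2 B@0 C@1
Step 4: thread C executes C2 (x = x * -1). Shared: x=-2 y=5. PCs: A@2 B@0 C@2
Step 5: thread B executes B1 (y = x + 2). Shared: x=-2 y=0. PCs: A@2 B@1 C@2
Step 6: thread C executes C3 (x = x - 1). Shared: x=-3 y=0. PCs: A@2 B@1 C@3
Step 7: thread A executes A3 (x = y). Shared: x=0 y=0. PCs: A@3 B@1 C@3
Step 8: thread A executes A4 (x = x + 2). Shared: x=2 y=0. PCs: A@4 B@1 C@3
Step 9: thread C executes C4 (x = x + 2). Shared: x=4 y=0. PCs: A@4 B@1 C@4
Step 10: thread B executes B2 (y = x). Shared: x=4 y=4. PCs: A@4 B@2 C@4

Answer: x=4 y=4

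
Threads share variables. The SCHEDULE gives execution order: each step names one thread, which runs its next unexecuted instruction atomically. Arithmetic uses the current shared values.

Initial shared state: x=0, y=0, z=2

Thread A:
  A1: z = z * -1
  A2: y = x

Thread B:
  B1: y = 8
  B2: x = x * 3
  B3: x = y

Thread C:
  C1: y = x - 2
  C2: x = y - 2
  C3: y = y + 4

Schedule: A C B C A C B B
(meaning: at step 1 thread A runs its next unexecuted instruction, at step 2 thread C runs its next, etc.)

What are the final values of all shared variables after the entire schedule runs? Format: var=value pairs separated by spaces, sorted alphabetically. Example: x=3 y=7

Step 1: thread A executes A1 (z = z * -1). Shared: x=0 y=0 z=-2. PCs: A@1 B@0 C@0
Step 2: thread C executes C1 (y = x - 2). Shared: x=0 y=-2 z=-2. PCs: A@1 B@0 C@1
Step 3: thread B executes B1 (y = 8). Shared: x=0 y=8 z=-2. PCs: A@1 B@1 C@1
Step 4: thread C executes C2 (x = y - 2). Shared: x=6 y=8 z=-2. PCs: A@1 B@1 C@2
Step 5: thread A executes A2 (y = x). Shared: x=6 y=6 z=-2. PCs: A@2 B@1 C@2
Step 6: thread C executes C3 (y = y + 4). Shared: x=6 y=10 z=-2. PCs: A@2 B@1 C@3
Step 7: thread B executes B2 (x = x * 3). Shared: x=18 y=10 z=-2. PCs: A@2 B@2 C@3
Step 8: thread B executes B3 (x = y). Shared: x=10 y=10 z=-2. PCs: A@2 B@3 C@3

Answer: x=10 y=10 z=-2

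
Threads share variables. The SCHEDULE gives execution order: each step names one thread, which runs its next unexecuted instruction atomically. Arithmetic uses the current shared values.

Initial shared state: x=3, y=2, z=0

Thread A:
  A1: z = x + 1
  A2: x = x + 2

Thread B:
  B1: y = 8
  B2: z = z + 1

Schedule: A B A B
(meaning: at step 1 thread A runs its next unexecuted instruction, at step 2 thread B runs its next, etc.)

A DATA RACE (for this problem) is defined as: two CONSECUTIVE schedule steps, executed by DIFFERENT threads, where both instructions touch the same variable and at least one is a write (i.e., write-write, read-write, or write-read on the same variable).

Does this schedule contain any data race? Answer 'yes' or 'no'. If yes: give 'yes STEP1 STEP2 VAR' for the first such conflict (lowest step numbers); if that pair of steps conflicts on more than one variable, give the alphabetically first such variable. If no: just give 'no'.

Answer: no

Derivation:
Steps 1,2: A(r=x,w=z) vs B(r=-,w=y). No conflict.
Steps 2,3: B(r=-,w=y) vs A(r=x,w=x). No conflict.
Steps 3,4: A(r=x,w=x) vs B(r=z,w=z). No conflict.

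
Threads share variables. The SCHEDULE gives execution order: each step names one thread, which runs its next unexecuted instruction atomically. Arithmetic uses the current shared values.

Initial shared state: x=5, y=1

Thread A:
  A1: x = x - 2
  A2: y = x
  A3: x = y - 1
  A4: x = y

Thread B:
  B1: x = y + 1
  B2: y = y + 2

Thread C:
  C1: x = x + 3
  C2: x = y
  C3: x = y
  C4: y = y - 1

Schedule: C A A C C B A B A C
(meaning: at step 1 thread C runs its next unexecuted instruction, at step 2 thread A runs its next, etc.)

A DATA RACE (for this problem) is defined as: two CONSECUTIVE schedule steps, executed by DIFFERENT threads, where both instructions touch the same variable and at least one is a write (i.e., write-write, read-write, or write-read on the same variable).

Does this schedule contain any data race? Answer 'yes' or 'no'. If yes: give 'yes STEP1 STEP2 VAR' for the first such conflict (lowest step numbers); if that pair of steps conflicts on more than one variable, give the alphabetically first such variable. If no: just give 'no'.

Answer: yes 1 2 x

Derivation:
Steps 1,2: C(x = x + 3) vs A(x = x - 2). RACE on x (W-W).
Steps 2,3: same thread (A). No race.
Steps 3,4: A(y = x) vs C(x = y). RACE on x (R-W), y (W-R). Multiple vars; alphabetically first is x.
Steps 4,5: same thread (C). No race.
Steps 5,6: C(x = y) vs B(x = y + 1). RACE on x (W-W).
Steps 6,7: B(x = y + 1) vs A(x = y - 1). RACE on x (W-W).
Steps 7,8: A(x = y - 1) vs B(y = y + 2). RACE on y (R-W).
Steps 8,9: B(y = y + 2) vs A(x = y). RACE on y (W-R).
Steps 9,10: A(x = y) vs C(y = y - 1). RACE on y (R-W).
First conflict at steps 1,2.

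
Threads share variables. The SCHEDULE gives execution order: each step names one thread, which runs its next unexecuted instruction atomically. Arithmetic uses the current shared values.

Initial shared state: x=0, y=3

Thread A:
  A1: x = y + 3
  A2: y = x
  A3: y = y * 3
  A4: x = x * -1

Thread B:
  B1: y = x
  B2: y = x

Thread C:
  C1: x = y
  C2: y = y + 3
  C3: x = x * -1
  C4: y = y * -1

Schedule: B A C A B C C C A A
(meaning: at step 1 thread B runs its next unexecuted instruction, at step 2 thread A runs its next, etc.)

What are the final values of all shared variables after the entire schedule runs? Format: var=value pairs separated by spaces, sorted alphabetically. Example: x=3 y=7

Answer: x=0 y=-9

Derivation:
Step 1: thread B executes B1 (y = x). Shared: x=0 y=0. PCs: A@0 B@1 C@0
Step 2: thread A executes A1 (x = y + 3). Shared: x=3 y=0. PCs: A@1 B@1 C@0
Step 3: thread C executes C1 (x = y). Shared: x=0 y=0. PCs: A@1 B@1 C@1
Step 4: thread A executes A2 (y = x). Shared: x=0 y=0. PCs: A@2 B@1 C@1
Step 5: thread B executes B2 (y = x). Shared: x=0 y=0. PCs: A@2 B@2 C@1
Step 6: thread C executes C2 (y = y + 3). Shared: x=0 y=3. PCs: A@2 B@2 C@2
Step 7: thread C executes C3 (x = x * -1). Shared: x=0 y=3. PCs: A@2 B@2 C@3
Step 8: thread C executes C4 (y = y * -1). Shared: x=0 y=-3. PCs: A@2 B@2 C@4
Step 9: thread A executes A3 (y = y * 3). Shared: x=0 y=-9. PCs: A@3 B@2 C@4
Step 10: thread A executes A4 (x = x * -1). Shared: x=0 y=-9. PCs: A@4 B@2 C@4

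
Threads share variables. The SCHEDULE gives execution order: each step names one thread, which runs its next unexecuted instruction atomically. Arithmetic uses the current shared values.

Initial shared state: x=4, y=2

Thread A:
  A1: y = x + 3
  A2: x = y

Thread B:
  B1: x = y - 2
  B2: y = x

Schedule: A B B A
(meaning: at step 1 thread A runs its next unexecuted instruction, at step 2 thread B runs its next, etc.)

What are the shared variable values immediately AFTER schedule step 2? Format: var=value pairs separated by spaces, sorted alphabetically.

Answer: x=5 y=7

Derivation:
Step 1: thread A executes A1 (y = x + 3). Shared: x=4 y=7. PCs: A@1 B@0
Step 2: thread B executes B1 (x = y - 2). Shared: x=5 y=7. PCs: A@1 B@1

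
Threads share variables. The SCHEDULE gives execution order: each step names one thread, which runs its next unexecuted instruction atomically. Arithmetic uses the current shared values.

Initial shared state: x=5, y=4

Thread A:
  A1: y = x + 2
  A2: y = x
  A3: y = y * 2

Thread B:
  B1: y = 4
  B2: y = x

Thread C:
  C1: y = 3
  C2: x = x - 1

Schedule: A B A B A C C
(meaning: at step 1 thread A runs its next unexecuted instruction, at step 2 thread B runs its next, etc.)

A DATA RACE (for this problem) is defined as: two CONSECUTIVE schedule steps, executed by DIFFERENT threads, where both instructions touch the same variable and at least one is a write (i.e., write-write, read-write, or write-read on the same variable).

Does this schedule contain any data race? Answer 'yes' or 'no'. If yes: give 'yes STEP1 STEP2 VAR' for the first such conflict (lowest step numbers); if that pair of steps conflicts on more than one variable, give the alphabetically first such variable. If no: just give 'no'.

Answer: yes 1 2 y

Derivation:
Steps 1,2: A(y = x + 2) vs B(y = 4). RACE on y (W-W).
Steps 2,3: B(y = 4) vs A(y = x). RACE on y (W-W).
Steps 3,4: A(y = x) vs B(y = x). RACE on y (W-W).
Steps 4,5: B(y = x) vs A(y = y * 2). RACE on y (W-W).
Steps 5,6: A(y = y * 2) vs C(y = 3). RACE on y (W-W).
Steps 6,7: same thread (C). No race.
First conflict at steps 1,2.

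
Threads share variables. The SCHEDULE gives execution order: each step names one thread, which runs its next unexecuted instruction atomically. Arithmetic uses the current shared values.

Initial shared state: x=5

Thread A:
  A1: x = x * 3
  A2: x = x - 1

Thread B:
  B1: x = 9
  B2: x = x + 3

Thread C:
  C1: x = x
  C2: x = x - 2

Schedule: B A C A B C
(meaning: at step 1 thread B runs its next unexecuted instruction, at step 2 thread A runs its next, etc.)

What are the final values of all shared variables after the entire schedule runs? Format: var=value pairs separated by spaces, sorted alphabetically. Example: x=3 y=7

Step 1: thread B executes B1 (x = 9). Shared: x=9. PCs: A@0 B@1 C@0
Step 2: thread A executes A1 (x = x * 3). Shared: x=27. PCs: A@1 B@1 C@0
Step 3: thread C executes C1 (x = x). Shared: x=27. PCs: A@1 B@1 C@1
Step 4: thread A executes A2 (x = x - 1). Shared: x=26. PCs: A@2 B@1 C@1
Step 5: thread B executes B2 (x = x + 3). Shared: x=29. PCs: A@2 B@2 C@1
Step 6: thread C executes C2 (x = x - 2). Shared: x=27. PCs: A@2 B@2 C@2

Answer: x=27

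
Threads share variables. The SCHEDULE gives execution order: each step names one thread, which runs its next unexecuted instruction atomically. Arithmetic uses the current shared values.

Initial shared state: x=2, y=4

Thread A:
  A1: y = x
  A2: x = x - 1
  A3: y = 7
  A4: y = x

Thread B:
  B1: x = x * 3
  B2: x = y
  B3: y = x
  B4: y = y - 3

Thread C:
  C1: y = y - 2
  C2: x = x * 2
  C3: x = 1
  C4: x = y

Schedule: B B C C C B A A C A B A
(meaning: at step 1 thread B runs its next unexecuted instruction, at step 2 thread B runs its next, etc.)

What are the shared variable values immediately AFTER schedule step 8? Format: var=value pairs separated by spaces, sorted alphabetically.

Answer: x=0 y=1

Derivation:
Step 1: thread B executes B1 (x = x * 3). Shared: x=6 y=4. PCs: A@0 B@1 C@0
Step 2: thread B executes B2 (x = y). Shared: x=4 y=4. PCs: A@0 B@2 C@0
Step 3: thread C executes C1 (y = y - 2). Shared: x=4 y=2. PCs: A@0 B@2 C@1
Step 4: thread C executes C2 (x = x * 2). Shared: x=8 y=2. PCs: A@0 B@2 C@2
Step 5: thread C executes C3 (x = 1). Shared: x=1 y=2. PCs: A@0 B@2 C@3
Step 6: thread B executes B3 (y = x). Shared: x=1 y=1. PCs: A@0 B@3 C@3
Step 7: thread A executes A1 (y = x). Shared: x=1 y=1. PCs: A@1 B@3 C@3
Step 8: thread A executes A2 (x = x - 1). Shared: x=0 y=1. PCs: A@2 B@3 C@3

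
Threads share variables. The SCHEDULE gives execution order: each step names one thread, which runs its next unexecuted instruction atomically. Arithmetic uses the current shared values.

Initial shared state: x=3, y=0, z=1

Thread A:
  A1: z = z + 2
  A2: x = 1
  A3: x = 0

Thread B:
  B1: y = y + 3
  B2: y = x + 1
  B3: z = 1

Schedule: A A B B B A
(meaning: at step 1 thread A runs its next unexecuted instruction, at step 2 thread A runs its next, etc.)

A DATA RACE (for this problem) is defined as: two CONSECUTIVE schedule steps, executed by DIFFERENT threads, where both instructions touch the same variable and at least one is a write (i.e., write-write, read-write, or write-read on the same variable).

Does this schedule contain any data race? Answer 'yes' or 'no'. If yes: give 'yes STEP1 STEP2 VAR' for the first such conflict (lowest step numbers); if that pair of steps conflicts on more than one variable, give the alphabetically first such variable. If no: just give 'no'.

Answer: no

Derivation:
Steps 1,2: same thread (A). No race.
Steps 2,3: A(r=-,w=x) vs B(r=y,w=y). No conflict.
Steps 3,4: same thread (B). No race.
Steps 4,5: same thread (B). No race.
Steps 5,6: B(r=-,w=z) vs A(r=-,w=x). No conflict.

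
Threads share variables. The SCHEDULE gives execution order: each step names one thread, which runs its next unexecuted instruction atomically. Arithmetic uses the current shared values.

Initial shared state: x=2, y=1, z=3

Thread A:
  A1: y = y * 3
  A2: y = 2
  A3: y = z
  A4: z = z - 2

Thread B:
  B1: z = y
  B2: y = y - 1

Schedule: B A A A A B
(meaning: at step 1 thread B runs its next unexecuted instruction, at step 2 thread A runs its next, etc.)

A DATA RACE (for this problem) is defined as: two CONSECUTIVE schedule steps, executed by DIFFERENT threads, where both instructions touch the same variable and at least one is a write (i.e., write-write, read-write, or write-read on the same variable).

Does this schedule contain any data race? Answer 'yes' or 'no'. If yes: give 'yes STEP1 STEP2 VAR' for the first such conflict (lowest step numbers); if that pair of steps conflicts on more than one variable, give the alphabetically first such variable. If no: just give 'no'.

Answer: yes 1 2 y

Derivation:
Steps 1,2: B(z = y) vs A(y = y * 3). RACE on y (R-W).
Steps 2,3: same thread (A). No race.
Steps 3,4: same thread (A). No race.
Steps 4,5: same thread (A). No race.
Steps 5,6: A(r=z,w=z) vs B(r=y,w=y). No conflict.
First conflict at steps 1,2.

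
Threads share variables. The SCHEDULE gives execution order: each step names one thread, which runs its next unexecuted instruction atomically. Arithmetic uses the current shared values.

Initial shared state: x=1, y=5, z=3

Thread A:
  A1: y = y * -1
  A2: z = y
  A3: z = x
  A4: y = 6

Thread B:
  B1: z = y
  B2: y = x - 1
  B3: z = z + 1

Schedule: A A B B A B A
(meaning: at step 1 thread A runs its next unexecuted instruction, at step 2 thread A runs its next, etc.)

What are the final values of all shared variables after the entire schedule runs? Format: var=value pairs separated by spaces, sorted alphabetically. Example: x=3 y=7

Step 1: thread A executes A1 (y = y * -1). Shared: x=1 y=-5 z=3. PCs: A@1 B@0
Step 2: thread A executes A2 (z = y). Shared: x=1 y=-5 z=-5. PCs: A@2 B@0
Step 3: thread B executes B1 (z = y). Shared: x=1 y=-5 z=-5. PCs: A@2 B@1
Step 4: thread B executes B2 (y = x - 1). Shared: x=1 y=0 z=-5. PCs: A@2 B@2
Step 5: thread A executes A3 (z = x). Shared: x=1 y=0 z=1. PCs: A@3 B@2
Step 6: thread B executes B3 (z = z + 1). Shared: x=1 y=0 z=2. PCs: A@3 B@3
Step 7: thread A executes A4 (y = 6). Shared: x=1 y=6 z=2. PCs: A@4 B@3

Answer: x=1 y=6 z=2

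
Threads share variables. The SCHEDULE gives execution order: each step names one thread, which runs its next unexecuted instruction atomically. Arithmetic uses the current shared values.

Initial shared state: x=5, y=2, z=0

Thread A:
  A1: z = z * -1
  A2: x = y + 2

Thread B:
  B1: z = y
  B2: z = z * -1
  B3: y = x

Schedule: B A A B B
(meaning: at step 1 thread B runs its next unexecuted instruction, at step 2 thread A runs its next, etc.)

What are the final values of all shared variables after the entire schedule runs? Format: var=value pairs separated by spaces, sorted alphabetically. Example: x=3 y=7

Step 1: thread B executes B1 (z = y). Shared: x=5 y=2 z=2. PCs: A@0 B@1
Step 2: thread A executes A1 (z = z * -1). Shared: x=5 y=2 z=-2. PCs: A@1 B@1
Step 3: thread A executes A2 (x = y + 2). Shared: x=4 y=2 z=-2. PCs: A@2 B@1
Step 4: thread B executes B2 (z = z * -1). Shared: x=4 y=2 z=2. PCs: A@2 B@2
Step 5: thread B executes B3 (y = x). Shared: x=4 y=4 z=2. PCs: A@2 B@3

Answer: x=4 y=4 z=2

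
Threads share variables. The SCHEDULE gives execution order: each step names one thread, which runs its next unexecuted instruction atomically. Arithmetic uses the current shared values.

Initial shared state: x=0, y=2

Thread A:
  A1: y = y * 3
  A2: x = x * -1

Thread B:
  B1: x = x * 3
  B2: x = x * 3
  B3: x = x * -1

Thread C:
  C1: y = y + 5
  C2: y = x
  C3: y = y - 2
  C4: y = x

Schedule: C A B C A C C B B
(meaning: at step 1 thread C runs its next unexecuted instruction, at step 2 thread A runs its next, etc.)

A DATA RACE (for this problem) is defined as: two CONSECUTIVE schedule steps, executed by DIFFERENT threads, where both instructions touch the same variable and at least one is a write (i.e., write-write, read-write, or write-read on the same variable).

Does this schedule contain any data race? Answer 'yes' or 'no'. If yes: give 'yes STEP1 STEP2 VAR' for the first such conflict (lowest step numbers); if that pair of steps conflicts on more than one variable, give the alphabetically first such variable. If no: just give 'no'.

Steps 1,2: C(y = y + 5) vs A(y = y * 3). RACE on y (W-W).
Steps 2,3: A(r=y,w=y) vs B(r=x,w=x). No conflict.
Steps 3,4: B(x = x * 3) vs C(y = x). RACE on x (W-R).
Steps 4,5: C(y = x) vs A(x = x * -1). RACE on x (R-W).
Steps 5,6: A(r=x,w=x) vs C(r=y,w=y). No conflict.
Steps 6,7: same thread (C). No race.
Steps 7,8: C(y = x) vs B(x = x * 3). RACE on x (R-W).
Steps 8,9: same thread (B). No race.
First conflict at steps 1,2.

Answer: yes 1 2 y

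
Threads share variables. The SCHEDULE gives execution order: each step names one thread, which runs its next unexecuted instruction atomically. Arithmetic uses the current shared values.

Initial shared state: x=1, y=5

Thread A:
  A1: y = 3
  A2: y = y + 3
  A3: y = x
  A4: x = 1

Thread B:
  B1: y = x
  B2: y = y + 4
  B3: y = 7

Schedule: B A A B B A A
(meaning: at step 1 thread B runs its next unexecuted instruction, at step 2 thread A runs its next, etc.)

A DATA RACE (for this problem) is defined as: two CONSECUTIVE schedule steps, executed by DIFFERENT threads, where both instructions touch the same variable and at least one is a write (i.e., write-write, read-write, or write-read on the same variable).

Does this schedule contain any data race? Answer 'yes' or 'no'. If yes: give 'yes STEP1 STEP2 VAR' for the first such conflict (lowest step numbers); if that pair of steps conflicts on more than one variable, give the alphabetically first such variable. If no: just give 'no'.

Steps 1,2: B(y = x) vs A(y = 3). RACE on y (W-W).
Steps 2,3: same thread (A). No race.
Steps 3,4: A(y = y + 3) vs B(y = y + 4). RACE on y (W-W).
Steps 4,5: same thread (B). No race.
Steps 5,6: B(y = 7) vs A(y = x). RACE on y (W-W).
Steps 6,7: same thread (A). No race.
First conflict at steps 1,2.

Answer: yes 1 2 y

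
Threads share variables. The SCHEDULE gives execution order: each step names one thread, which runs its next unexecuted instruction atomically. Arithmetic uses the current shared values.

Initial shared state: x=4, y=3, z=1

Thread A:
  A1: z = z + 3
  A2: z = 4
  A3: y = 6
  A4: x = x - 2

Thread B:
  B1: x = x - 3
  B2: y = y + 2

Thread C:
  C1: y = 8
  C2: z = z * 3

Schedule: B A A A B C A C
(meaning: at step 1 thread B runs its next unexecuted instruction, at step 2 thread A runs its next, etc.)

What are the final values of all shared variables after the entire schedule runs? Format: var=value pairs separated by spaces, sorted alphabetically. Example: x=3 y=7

Step 1: thread B executes B1 (x = x - 3). Shared: x=1 y=3 z=1. PCs: A@0 B@1 C@0
Step 2: thread A executes A1 (z = z + 3). Shared: x=1 y=3 z=4. PCs: A@1 B@1 C@0
Step 3: thread A executes A2 (z = 4). Shared: x=1 y=3 z=4. PCs: A@2 B@1 C@0
Step 4: thread A executes A3 (y = 6). Shared: x=1 y=6 z=4. PCs: A@3 B@1 C@0
Step 5: thread B executes B2 (y = y + 2). Shared: x=1 y=8 z=4. PCs: A@3 B@2 C@0
Step 6: thread C executes C1 (y = 8). Shared: x=1 y=8 z=4. PCs: A@3 B@2 C@1
Step 7: thread A executes A4 (x = x - 2). Shared: x=-1 y=8 z=4. PCs: A@4 B@2 C@1
Step 8: thread C executes C2 (z = z * 3). Shared: x=-1 y=8 z=12. PCs: A@4 B@2 C@2

Answer: x=-1 y=8 z=12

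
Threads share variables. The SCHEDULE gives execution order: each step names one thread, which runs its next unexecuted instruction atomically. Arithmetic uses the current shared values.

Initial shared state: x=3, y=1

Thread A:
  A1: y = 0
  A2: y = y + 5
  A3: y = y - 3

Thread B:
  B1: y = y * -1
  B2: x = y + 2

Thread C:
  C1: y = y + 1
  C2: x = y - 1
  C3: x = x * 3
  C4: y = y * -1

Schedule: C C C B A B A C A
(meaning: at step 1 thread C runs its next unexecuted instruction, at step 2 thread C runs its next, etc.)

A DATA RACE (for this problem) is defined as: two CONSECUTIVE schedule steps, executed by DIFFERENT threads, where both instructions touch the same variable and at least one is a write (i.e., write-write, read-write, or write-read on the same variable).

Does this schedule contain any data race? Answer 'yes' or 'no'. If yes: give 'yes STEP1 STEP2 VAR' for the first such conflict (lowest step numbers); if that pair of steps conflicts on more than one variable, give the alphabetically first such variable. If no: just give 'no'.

Answer: yes 4 5 y

Derivation:
Steps 1,2: same thread (C). No race.
Steps 2,3: same thread (C). No race.
Steps 3,4: C(r=x,w=x) vs B(r=y,w=y). No conflict.
Steps 4,5: B(y = y * -1) vs A(y = 0). RACE on y (W-W).
Steps 5,6: A(y = 0) vs B(x = y + 2). RACE on y (W-R).
Steps 6,7: B(x = y + 2) vs A(y = y + 5). RACE on y (R-W).
Steps 7,8: A(y = y + 5) vs C(y = y * -1). RACE on y (W-W).
Steps 8,9: C(y = y * -1) vs A(y = y - 3). RACE on y (W-W).
First conflict at steps 4,5.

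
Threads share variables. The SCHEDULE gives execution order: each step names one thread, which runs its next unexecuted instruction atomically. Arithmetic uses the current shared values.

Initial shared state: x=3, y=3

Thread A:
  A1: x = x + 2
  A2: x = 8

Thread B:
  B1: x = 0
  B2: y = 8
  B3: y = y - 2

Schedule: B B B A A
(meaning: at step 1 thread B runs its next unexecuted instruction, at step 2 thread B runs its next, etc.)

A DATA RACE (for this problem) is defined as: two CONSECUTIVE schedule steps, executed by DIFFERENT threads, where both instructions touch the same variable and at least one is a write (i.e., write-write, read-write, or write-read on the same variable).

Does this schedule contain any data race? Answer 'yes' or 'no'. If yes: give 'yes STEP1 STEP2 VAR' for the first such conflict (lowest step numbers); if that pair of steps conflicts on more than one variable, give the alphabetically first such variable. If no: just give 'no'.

Steps 1,2: same thread (B). No race.
Steps 2,3: same thread (B). No race.
Steps 3,4: B(r=y,w=y) vs A(r=x,w=x). No conflict.
Steps 4,5: same thread (A). No race.

Answer: no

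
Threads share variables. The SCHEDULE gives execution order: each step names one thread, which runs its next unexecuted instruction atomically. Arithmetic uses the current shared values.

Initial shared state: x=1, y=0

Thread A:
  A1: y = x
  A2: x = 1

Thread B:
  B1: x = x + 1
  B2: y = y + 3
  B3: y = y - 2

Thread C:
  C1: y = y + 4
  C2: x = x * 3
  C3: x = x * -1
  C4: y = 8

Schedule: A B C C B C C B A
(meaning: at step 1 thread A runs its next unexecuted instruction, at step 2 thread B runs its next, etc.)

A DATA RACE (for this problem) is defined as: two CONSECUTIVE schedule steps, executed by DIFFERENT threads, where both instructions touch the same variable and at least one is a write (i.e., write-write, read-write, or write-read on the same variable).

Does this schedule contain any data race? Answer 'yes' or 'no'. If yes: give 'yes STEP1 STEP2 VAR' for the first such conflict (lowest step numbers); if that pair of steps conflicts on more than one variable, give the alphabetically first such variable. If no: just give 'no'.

Answer: yes 1 2 x

Derivation:
Steps 1,2: A(y = x) vs B(x = x + 1). RACE on x (R-W).
Steps 2,3: B(r=x,w=x) vs C(r=y,w=y). No conflict.
Steps 3,4: same thread (C). No race.
Steps 4,5: C(r=x,w=x) vs B(r=y,w=y). No conflict.
Steps 5,6: B(r=y,w=y) vs C(r=x,w=x). No conflict.
Steps 6,7: same thread (C). No race.
Steps 7,8: C(y = 8) vs B(y = y - 2). RACE on y (W-W).
Steps 8,9: B(r=y,w=y) vs A(r=-,w=x). No conflict.
First conflict at steps 1,2.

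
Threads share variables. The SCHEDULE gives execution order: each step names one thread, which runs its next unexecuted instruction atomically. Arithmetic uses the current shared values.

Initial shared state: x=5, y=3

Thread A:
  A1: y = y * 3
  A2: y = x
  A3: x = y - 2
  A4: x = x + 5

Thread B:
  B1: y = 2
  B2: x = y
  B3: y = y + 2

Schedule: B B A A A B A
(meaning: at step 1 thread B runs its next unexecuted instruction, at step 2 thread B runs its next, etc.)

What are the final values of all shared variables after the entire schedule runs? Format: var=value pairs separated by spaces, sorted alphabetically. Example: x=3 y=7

Step 1: thread B executes B1 (y = 2). Shared: x=5 y=2. PCs: A@0 B@1
Step 2: thread B executes B2 (x = y). Shared: x=2 y=2. PCs: A@0 B@2
Step 3: thread A executes A1 (y = y * 3). Shared: x=2 y=6. PCs: A@1 B@2
Step 4: thread A executes A2 (y = x). Shared: x=2 y=2. PCs: A@2 B@2
Step 5: thread A executes A3 (x = y - 2). Shared: x=0 y=2. PCs: A@3 B@2
Step 6: thread B executes B3 (y = y + 2). Shared: x=0 y=4. PCs: A@3 B@3
Step 7: thread A executes A4 (x = x + 5). Shared: x=5 y=4. PCs: A@4 B@3

Answer: x=5 y=4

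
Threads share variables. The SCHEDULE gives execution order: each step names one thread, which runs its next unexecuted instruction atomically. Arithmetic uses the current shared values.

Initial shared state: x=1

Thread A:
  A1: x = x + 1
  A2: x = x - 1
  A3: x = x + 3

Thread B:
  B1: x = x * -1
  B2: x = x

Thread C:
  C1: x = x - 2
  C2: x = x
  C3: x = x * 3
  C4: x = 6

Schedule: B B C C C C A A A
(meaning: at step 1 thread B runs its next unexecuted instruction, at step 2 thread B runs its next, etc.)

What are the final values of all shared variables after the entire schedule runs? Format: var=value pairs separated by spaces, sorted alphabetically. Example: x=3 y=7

Step 1: thread B executes B1 (x = x * -1). Shared: x=-1. PCs: A@0 B@1 C@0
Step 2: thread B executes B2 (x = x). Shared: x=-1. PCs: A@0 B@2 C@0
Step 3: thread C executes C1 (x = x - 2). Shared: x=-3. PCs: A@0 B@2 C@1
Step 4: thread C executes C2 (x = x). Shared: x=-3. PCs: A@0 B@2 C@2
Step 5: thread C executes C3 (x = x * 3). Shared: x=-9. PCs: A@0 B@2 C@3
Step 6: thread C executes C4 (x = 6). Shared: x=6. PCs: A@0 B@2 C@4
Step 7: thread A executes A1 (x = x + 1). Shared: x=7. PCs: A@1 B@2 C@4
Step 8: thread A executes A2 (x = x - 1). Shared: x=6. PCs: A@2 B@2 C@4
Step 9: thread A executes A3 (x = x + 3). Shared: x=9. PCs: A@3 B@2 C@4

Answer: x=9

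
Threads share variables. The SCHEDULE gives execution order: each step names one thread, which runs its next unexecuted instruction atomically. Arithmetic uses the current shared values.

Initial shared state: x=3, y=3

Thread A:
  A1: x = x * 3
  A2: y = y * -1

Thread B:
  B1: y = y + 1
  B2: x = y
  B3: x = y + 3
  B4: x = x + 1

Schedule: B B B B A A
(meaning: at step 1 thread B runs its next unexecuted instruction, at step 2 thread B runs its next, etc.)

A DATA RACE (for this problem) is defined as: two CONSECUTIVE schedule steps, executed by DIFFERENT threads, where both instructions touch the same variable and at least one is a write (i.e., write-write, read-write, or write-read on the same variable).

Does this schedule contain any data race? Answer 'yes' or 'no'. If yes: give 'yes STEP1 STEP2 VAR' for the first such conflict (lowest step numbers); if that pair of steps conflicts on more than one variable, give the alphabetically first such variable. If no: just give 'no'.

Answer: yes 4 5 x

Derivation:
Steps 1,2: same thread (B). No race.
Steps 2,3: same thread (B). No race.
Steps 3,4: same thread (B). No race.
Steps 4,5: B(x = x + 1) vs A(x = x * 3). RACE on x (W-W).
Steps 5,6: same thread (A). No race.
First conflict at steps 4,5.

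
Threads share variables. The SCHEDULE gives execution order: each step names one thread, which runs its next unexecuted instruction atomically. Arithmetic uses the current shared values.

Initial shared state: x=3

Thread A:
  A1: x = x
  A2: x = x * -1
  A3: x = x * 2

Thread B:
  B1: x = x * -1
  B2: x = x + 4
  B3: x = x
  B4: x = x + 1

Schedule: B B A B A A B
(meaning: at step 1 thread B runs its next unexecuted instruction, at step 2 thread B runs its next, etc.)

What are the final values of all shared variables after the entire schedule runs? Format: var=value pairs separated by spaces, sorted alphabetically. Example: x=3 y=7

Step 1: thread B executes B1 (x = x * -1). Shared: x=-3. PCs: A@0 B@1
Step 2: thread B executes B2 (x = x + 4). Shared: x=1. PCs: A@0 B@2
Step 3: thread A executes A1 (x = x). Shared: x=1. PCs: A@1 B@2
Step 4: thread B executes B3 (x = x). Shared: x=1. PCs: A@1 B@3
Step 5: thread A executes A2 (x = x * -1). Shared: x=-1. PCs: A@2 B@3
Step 6: thread A executes A3 (x = x * 2). Shared: x=-2. PCs: A@3 B@3
Step 7: thread B executes B4 (x = x + 1). Shared: x=-1. PCs: A@3 B@4

Answer: x=-1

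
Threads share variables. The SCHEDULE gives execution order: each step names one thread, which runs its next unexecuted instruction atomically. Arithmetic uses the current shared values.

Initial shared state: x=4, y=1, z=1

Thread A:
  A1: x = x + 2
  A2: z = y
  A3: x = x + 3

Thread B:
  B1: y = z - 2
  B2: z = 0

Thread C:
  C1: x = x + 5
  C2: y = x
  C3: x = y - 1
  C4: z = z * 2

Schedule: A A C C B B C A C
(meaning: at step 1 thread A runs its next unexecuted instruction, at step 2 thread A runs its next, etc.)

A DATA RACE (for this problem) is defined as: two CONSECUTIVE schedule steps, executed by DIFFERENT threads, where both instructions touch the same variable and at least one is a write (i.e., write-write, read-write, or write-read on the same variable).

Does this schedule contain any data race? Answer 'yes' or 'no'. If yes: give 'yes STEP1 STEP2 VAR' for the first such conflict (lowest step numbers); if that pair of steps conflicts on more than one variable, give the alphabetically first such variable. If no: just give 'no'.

Answer: yes 4 5 y

Derivation:
Steps 1,2: same thread (A). No race.
Steps 2,3: A(r=y,w=z) vs C(r=x,w=x). No conflict.
Steps 3,4: same thread (C). No race.
Steps 4,5: C(y = x) vs B(y = z - 2). RACE on y (W-W).
Steps 5,6: same thread (B). No race.
Steps 6,7: B(r=-,w=z) vs C(r=y,w=x). No conflict.
Steps 7,8: C(x = y - 1) vs A(x = x + 3). RACE on x (W-W).
Steps 8,9: A(r=x,w=x) vs C(r=z,w=z). No conflict.
First conflict at steps 4,5.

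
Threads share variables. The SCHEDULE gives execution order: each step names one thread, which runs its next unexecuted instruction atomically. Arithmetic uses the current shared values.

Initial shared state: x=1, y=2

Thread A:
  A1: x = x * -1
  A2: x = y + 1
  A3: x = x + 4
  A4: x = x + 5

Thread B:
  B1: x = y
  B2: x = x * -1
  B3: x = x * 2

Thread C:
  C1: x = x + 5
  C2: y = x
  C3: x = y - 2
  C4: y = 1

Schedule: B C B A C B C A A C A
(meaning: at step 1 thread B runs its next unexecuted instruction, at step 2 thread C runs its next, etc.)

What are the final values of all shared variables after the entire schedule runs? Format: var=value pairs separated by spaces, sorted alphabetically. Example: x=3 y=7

Step 1: thread B executes B1 (x = y). Shared: x=2 y=2. PCs: A@0 B@1 C@0
Step 2: thread C executes C1 (x = x + 5). Shared: x=7 y=2. PCs: A@0 B@1 C@1
Step 3: thread B executes B2 (x = x * -1). Shared: x=-7 y=2. PCs: A@0 B@2 C@1
Step 4: thread A executes A1 (x = x * -1). Shared: x=7 y=2. PCs: A@1 B@2 C@1
Step 5: thread C executes C2 (y = x). Shared: x=7 y=7. PCs: A@1 B@2 C@2
Step 6: thread B executes B3 (x = x * 2). Shared: x=14 y=7. PCs: A@1 B@3 C@2
Step 7: thread C executes C3 (x = y - 2). Shared: x=5 y=7. PCs: A@1 B@3 C@3
Step 8: thread A executes A2 (x = y + 1). Shared: x=8 y=7. PCs: A@2 B@3 C@3
Step 9: thread A executes A3 (x = x + 4). Shared: x=12 y=7. PCs: A@3 B@3 C@3
Step 10: thread C executes C4 (y = 1). Shared: x=12 y=1. PCs: A@3 B@3 C@4
Step 11: thread A executes A4 (x = x + 5). Shared: x=17 y=1. PCs: A@4 B@3 C@4

Answer: x=17 y=1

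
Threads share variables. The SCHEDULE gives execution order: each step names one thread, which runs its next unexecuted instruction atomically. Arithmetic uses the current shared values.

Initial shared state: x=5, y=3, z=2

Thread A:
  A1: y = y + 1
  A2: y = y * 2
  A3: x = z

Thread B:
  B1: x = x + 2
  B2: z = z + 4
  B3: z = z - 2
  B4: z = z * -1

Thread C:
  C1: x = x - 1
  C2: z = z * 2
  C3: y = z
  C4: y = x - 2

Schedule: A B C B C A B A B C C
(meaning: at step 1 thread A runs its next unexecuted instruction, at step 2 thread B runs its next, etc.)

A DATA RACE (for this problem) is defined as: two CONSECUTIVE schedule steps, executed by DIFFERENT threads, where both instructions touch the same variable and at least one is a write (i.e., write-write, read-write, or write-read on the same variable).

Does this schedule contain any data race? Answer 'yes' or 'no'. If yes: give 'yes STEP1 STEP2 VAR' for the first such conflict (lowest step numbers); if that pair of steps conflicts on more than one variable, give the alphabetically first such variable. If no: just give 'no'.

Answer: yes 2 3 x

Derivation:
Steps 1,2: A(r=y,w=y) vs B(r=x,w=x). No conflict.
Steps 2,3: B(x = x + 2) vs C(x = x - 1). RACE on x (W-W).
Steps 3,4: C(r=x,w=x) vs B(r=z,w=z). No conflict.
Steps 4,5: B(z = z + 4) vs C(z = z * 2). RACE on z (W-W).
Steps 5,6: C(r=z,w=z) vs A(r=y,w=y). No conflict.
Steps 6,7: A(r=y,w=y) vs B(r=z,w=z). No conflict.
Steps 7,8: B(z = z - 2) vs A(x = z). RACE on z (W-R).
Steps 8,9: A(x = z) vs B(z = z * -1). RACE on z (R-W).
Steps 9,10: B(z = z * -1) vs C(y = z). RACE on z (W-R).
Steps 10,11: same thread (C). No race.
First conflict at steps 2,3.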